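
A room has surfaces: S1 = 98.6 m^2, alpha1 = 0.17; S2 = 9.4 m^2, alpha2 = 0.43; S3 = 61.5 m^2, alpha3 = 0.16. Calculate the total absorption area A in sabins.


Given surfaces:
  Surface 1: 98.6 * 0.17 = 16.762
  Surface 2: 9.4 * 0.43 = 4.042
  Surface 3: 61.5 * 0.16 = 9.84
Formula: A = sum(Si * alpha_i)
A = 16.762 + 4.042 + 9.84
A = 30.64

30.64 sabins


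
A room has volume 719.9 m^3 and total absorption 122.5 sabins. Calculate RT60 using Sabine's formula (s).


Given values:
  V = 719.9 m^3
  A = 122.5 sabins
Formula: RT60 = 0.161 * V / A
Numerator: 0.161 * 719.9 = 115.9039
RT60 = 115.9039 / 122.5 = 0.946

0.946 s


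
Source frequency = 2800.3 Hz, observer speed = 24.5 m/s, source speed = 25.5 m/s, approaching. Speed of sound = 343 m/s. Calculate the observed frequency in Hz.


Given values:
  f_s = 2800.3 Hz, v_o = 24.5 m/s, v_s = 25.5 m/s
  Direction: approaching
Formula: f_o = f_s * (c + v_o) / (c - v_s)
Numerator: c + v_o = 343 + 24.5 = 367.5
Denominator: c - v_s = 343 - 25.5 = 317.5
f_o = 2800.3 * 367.5 / 317.5 = 3241.29

3241.29 Hz


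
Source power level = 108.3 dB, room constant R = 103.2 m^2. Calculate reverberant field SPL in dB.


Given values:
  Lw = 108.3 dB, R = 103.2 m^2
Formula: SPL = Lw + 10 * log10(4 / R)
Compute 4 / R = 4 / 103.2 = 0.03876
Compute 10 * log10(0.03876) = -14.1162
SPL = 108.3 + (-14.1162) = 94.18

94.18 dB


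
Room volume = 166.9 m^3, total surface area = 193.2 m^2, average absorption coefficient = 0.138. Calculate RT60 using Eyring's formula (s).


Given values:
  V = 166.9 m^3, S = 193.2 m^2, alpha = 0.138
Formula: RT60 = 0.161 * V / (-S * ln(1 - alpha))
Compute ln(1 - 0.138) = ln(0.862) = -0.1485
Denominator: -193.2 * -0.1485 = 28.6902
Numerator: 0.161 * 166.9 = 26.8709
RT60 = 26.8709 / 28.6902 = 0.937

0.937 s


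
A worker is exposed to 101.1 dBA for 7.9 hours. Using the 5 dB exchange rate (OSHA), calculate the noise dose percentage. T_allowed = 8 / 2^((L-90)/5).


Given values:
  L = 101.1 dBA, T = 7.9 hours
Formula: T_allowed = 8 / 2^((L - 90) / 5)
Compute exponent: (101.1 - 90) / 5 = 2.22
Compute 2^(2.22) = 4.658934
T_allowed = 8 / 4.658934 = 1.717131 hours
Dose = (T / T_allowed) * 100
Dose = (7.9 / 1.717131) * 100 = 460.07

460.07 %


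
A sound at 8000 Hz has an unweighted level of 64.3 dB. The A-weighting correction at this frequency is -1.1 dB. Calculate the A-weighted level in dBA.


Given values:
  SPL = 64.3 dB
  A-weighting at 8000 Hz = -1.1 dB
Formula: L_A = SPL + A_weight
L_A = 64.3 + (-1.1)
L_A = 63.2

63.2 dBA


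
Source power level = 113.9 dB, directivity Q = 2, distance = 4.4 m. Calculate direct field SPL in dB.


Given values:
  Lw = 113.9 dB, Q = 2, r = 4.4 m
Formula: SPL = Lw + 10 * log10(Q / (4 * pi * r^2))
Compute 4 * pi * r^2 = 4 * pi * 4.4^2 = 243.2849
Compute Q / denom = 2 / 243.2849 = 0.00822081
Compute 10 * log10(0.00822081) = -20.8509
SPL = 113.9 + (-20.8509) = 93.05

93.05 dB


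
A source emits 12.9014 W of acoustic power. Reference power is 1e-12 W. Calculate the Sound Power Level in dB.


Given values:
  W = 12.9014 W
  W_ref = 1e-12 W
Formula: SWL = 10 * log10(W / W_ref)
Compute ratio: W / W_ref = 12901400000000
Compute log10: log10(12901400000000) = 13.110637
Multiply: SWL = 10 * 13.110637 = 131.11

131.11 dB


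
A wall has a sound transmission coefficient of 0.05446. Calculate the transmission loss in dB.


Given values:
  tau = 0.05446
Formula: TL = 10 * log10(1 / tau)
Compute 1 / tau = 1 / 0.05446 = 18.3621
Compute log10(18.3621) = 1.263922
TL = 10 * 1.263922 = 12.64

12.64 dB


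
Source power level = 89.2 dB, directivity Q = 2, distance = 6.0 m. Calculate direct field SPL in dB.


Given values:
  Lw = 89.2 dB, Q = 2, r = 6.0 m
Formula: SPL = Lw + 10 * log10(Q / (4 * pi * r^2))
Compute 4 * pi * r^2 = 4 * pi * 6.0^2 = 452.3893
Compute Q / denom = 2 / 452.3893 = 0.00442097
Compute 10 * log10(0.00442097) = -23.5448
SPL = 89.2 + (-23.5448) = 65.66

65.66 dB


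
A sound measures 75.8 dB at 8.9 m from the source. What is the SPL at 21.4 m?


Given values:
  SPL1 = 75.8 dB, r1 = 8.9 m, r2 = 21.4 m
Formula: SPL2 = SPL1 - 20 * log10(r2 / r1)
Compute ratio: r2 / r1 = 21.4 / 8.9 = 2.4045
Compute log10: log10(2.4045) = 0.381025
Compute drop: 20 * 0.381025 = 7.6205
SPL2 = 75.8 - 7.6205 = 68.18

68.18 dB


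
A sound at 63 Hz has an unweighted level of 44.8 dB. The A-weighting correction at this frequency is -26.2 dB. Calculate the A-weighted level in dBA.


Given values:
  SPL = 44.8 dB
  A-weighting at 63 Hz = -26.2 dB
Formula: L_A = SPL + A_weight
L_A = 44.8 + (-26.2)
L_A = 18.6

18.6 dBA


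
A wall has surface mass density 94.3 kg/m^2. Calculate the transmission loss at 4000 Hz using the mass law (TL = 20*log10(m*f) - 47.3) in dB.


Given values:
  m = 94.3 kg/m^2, f = 4000 Hz
Formula: TL = 20 * log10(m * f) - 47.3
Compute m * f = 94.3 * 4000 = 377200.0
Compute log10(377200.0) = 5.576572
Compute 20 * 5.576572 = 111.5314
TL = 111.5314 - 47.3 = 64.23

64.23 dB


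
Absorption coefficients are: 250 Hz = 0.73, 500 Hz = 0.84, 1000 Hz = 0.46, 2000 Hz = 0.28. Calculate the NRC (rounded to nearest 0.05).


Given values:
  a_250 = 0.73, a_500 = 0.84
  a_1000 = 0.46, a_2000 = 0.28
Formula: NRC = (a250 + a500 + a1000 + a2000) / 4
Sum = 0.73 + 0.84 + 0.46 + 0.28 = 2.31
NRC = 2.31 / 4 = 0.5775
Rounded to nearest 0.05: 0.6

0.6


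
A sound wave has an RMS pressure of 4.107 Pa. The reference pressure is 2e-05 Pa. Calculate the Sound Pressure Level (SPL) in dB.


Given values:
  p = 4.107 Pa
  p_ref = 2e-05 Pa
Formula: SPL = 20 * log10(p / p_ref)
Compute ratio: p / p_ref = 4.107 / 2e-05 = 205350
Compute log10: log10(205350) = 5.312495
Multiply: SPL = 20 * 5.312495 = 106.25

106.25 dB


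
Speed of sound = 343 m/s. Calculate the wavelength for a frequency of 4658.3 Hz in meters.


Given values:
  c = 343 m/s, f = 4658.3 Hz
Formula: lambda = c / f
lambda = 343 / 4658.3
lambda = 0.0736

0.0736 m


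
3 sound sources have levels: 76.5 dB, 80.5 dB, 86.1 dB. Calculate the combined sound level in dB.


Formula: L_total = 10 * log10( sum(10^(Li/10)) )
  Source 1: 10^(76.5/10) = 44668359.2151
  Source 2: 10^(80.5/10) = 112201845.4302
  Source 3: 10^(86.1/10) = 407380277.8041
Sum of linear values = 564250482.4494
L_total = 10 * log10(564250482.4494) = 87.51

87.51 dB


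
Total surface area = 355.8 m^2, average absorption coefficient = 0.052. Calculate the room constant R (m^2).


Given values:
  S = 355.8 m^2, alpha = 0.052
Formula: R = S * alpha / (1 - alpha)
Numerator: 355.8 * 0.052 = 18.5016
Denominator: 1 - 0.052 = 0.948
R = 18.5016 / 0.948 = 19.52

19.52 m^2


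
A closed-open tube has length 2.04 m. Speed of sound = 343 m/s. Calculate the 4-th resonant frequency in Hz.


Given values:
  Tube type: closed-open, L = 2.04 m, c = 343 m/s, n = 4
Formula: f_n = (2n - 1) * c / (4 * L)
Compute 2n - 1 = 2*4 - 1 = 7
Compute 4 * L = 4 * 2.04 = 8.16
f = 7 * 343 / 8.16
f = 294.24

294.24 Hz


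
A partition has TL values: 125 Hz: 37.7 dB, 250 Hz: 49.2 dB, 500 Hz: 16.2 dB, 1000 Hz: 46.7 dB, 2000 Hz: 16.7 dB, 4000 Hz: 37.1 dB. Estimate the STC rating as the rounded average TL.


Given TL values at each frequency:
  125 Hz: 37.7 dB
  250 Hz: 49.2 dB
  500 Hz: 16.2 dB
  1000 Hz: 46.7 dB
  2000 Hz: 16.7 dB
  4000 Hz: 37.1 dB
Formula: STC ~ round(average of TL values)
Sum = 37.7 + 49.2 + 16.2 + 46.7 + 16.7 + 37.1 = 203.6
Average = 203.6 / 6 = 33.93
Rounded: 34

34


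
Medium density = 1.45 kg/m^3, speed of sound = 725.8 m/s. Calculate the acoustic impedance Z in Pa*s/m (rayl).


Given values:
  rho = 1.45 kg/m^3
  c = 725.8 m/s
Formula: Z = rho * c
Z = 1.45 * 725.8
Z = 1052.41

1052.41 rayl


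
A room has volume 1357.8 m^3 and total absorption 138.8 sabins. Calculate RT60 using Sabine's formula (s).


Given values:
  V = 1357.8 m^3
  A = 138.8 sabins
Formula: RT60 = 0.161 * V / A
Numerator: 0.161 * 1357.8 = 218.6058
RT60 = 218.6058 / 138.8 = 1.575

1.575 s


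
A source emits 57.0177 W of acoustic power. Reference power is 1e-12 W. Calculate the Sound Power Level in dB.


Given values:
  W = 57.0177 W
  W_ref = 1e-12 W
Formula: SWL = 10 * log10(W / W_ref)
Compute ratio: W / W_ref = 57017700000000
Compute log10: log10(57017700000000) = 13.75601
Multiply: SWL = 10 * 13.75601 = 137.56

137.56 dB


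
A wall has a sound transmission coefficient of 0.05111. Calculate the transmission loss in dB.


Given values:
  tau = 0.05111
Formula: TL = 10 * log10(1 / tau)
Compute 1 / tau = 1 / 0.05111 = 19.5656
Compute log10(19.5656) = 1.291493
TL = 10 * 1.291493 = 12.91

12.91 dB


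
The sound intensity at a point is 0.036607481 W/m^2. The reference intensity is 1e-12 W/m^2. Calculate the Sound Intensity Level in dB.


Given values:
  I = 0.036607481 W/m^2
  I_ref = 1e-12 W/m^2
Formula: SIL = 10 * log10(I / I_ref)
Compute ratio: I / I_ref = 36607481000
Compute log10: log10(36607481000) = 10.56357
Multiply: SIL = 10 * 10.56357 = 105.64

105.64 dB


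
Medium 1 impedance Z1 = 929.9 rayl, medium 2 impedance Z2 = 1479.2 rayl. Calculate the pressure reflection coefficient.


Given values:
  Z1 = 929.9 rayl, Z2 = 1479.2 rayl
Formula: R = (Z2 - Z1) / (Z2 + Z1)
Numerator: Z2 - Z1 = 1479.2 - 929.9 = 549.3
Denominator: Z2 + Z1 = 1479.2 + 929.9 = 2409.1
R = 549.3 / 2409.1 = 0.228

0.228


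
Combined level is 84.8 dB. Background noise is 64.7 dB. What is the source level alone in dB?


Given values:
  L_total = 84.8 dB, L_bg = 64.7 dB
Formula: L_source = 10 * log10(10^(L_total/10) - 10^(L_bg/10))
Convert to linear:
  10^(84.8/10) = 301995172.0402
  10^(64.7/10) = 2951209.2267
Difference: 301995172.0402 - 2951209.2267 = 299043962.8135
L_source = 10 * log10(299043962.8135) = 84.76

84.76 dB


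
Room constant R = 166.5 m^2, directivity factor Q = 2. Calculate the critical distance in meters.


Given values:
  R = 166.5 m^2, Q = 2
Formula: d_c = 0.141 * sqrt(Q * R)
Compute Q * R = 2 * 166.5 = 333.0
Compute sqrt(333.0) = 18.2483
d_c = 0.141 * 18.2483 = 2.573

2.573 m


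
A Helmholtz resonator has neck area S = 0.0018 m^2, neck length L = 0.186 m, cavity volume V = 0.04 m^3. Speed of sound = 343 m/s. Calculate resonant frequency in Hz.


Given values:
  S = 0.0018 m^2, L = 0.186 m, V = 0.04 m^3, c = 343 m/s
Formula: f = (c / (2*pi)) * sqrt(S / (V * L))
Compute V * L = 0.04 * 0.186 = 0.00744
Compute S / (V * L) = 0.0018 / 0.00744 = 0.2419
Compute sqrt(0.2419) = 0.491833
Compute c / (2*pi) = 343 / 6.283185 = 54.590148
f = 54.590148 * 0.491833 = 26.85

26.85 Hz


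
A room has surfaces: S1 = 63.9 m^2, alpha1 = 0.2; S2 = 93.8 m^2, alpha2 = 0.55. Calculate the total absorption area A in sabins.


Given surfaces:
  Surface 1: 63.9 * 0.2 = 12.78
  Surface 2: 93.8 * 0.55 = 51.59
Formula: A = sum(Si * alpha_i)
A = 12.78 + 51.59
A = 64.37

64.37 sabins


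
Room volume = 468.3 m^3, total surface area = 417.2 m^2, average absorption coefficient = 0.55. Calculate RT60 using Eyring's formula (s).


Given values:
  V = 468.3 m^3, S = 417.2 m^2, alpha = 0.55
Formula: RT60 = 0.161 * V / (-S * ln(1 - alpha))
Compute ln(1 - 0.55) = ln(0.45) = -0.798508
Denominator: -417.2 * -0.798508 = 333.1375
Numerator: 0.161 * 468.3 = 75.3963
RT60 = 75.3963 / 333.1375 = 0.226

0.226 s


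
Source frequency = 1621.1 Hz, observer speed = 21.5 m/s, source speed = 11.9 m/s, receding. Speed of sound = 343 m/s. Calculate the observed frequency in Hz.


Given values:
  f_s = 1621.1 Hz, v_o = 21.5 m/s, v_s = 11.9 m/s
  Direction: receding
Formula: f_o = f_s * (c - v_o) / (c + v_s)
Numerator: c - v_o = 343 - 21.5 = 321.5
Denominator: c + v_s = 343 + 11.9 = 354.9
f_o = 1621.1 * 321.5 / 354.9 = 1468.54

1468.54 Hz


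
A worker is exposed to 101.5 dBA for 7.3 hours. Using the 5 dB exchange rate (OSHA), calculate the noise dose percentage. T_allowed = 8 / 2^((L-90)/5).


Given values:
  L = 101.5 dBA, T = 7.3 hours
Formula: T_allowed = 8 / 2^((L - 90) / 5)
Compute exponent: (101.5 - 90) / 5 = 2.3
Compute 2^(2.3) = 4.924578
T_allowed = 8 / 4.924578 = 1.624505 hours
Dose = (T / T_allowed) * 100
Dose = (7.3 / 1.624505) * 100 = 449.37

449.37 %


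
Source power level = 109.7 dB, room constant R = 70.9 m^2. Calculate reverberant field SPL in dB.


Given values:
  Lw = 109.7 dB, R = 70.9 m^2
Formula: SPL = Lw + 10 * log10(4 / R)
Compute 4 / R = 4 / 70.9 = 0.056417
Compute 10 * log10(0.056417) = -12.4859
SPL = 109.7 + (-12.4859) = 97.21

97.21 dB


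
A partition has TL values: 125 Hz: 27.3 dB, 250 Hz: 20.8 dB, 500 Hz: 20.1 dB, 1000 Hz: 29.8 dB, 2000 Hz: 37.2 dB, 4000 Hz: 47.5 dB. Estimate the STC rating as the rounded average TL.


Given TL values at each frequency:
  125 Hz: 27.3 dB
  250 Hz: 20.8 dB
  500 Hz: 20.1 dB
  1000 Hz: 29.8 dB
  2000 Hz: 37.2 dB
  4000 Hz: 47.5 dB
Formula: STC ~ round(average of TL values)
Sum = 27.3 + 20.8 + 20.1 + 29.8 + 37.2 + 47.5 = 182.7
Average = 182.7 / 6 = 30.45
Rounded: 30

30


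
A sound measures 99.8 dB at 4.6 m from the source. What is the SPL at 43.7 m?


Given values:
  SPL1 = 99.8 dB, r1 = 4.6 m, r2 = 43.7 m
Formula: SPL2 = SPL1 - 20 * log10(r2 / r1)
Compute ratio: r2 / r1 = 43.7 / 4.6 = 9.5
Compute log10: log10(9.5) = 0.977724
Compute drop: 20 * 0.977724 = 19.5545
SPL2 = 99.8 - 19.5545 = 80.25

80.25 dB


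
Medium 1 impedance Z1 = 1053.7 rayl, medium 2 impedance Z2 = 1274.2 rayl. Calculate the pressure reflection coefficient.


Given values:
  Z1 = 1053.7 rayl, Z2 = 1274.2 rayl
Formula: R = (Z2 - Z1) / (Z2 + Z1)
Numerator: Z2 - Z1 = 1274.2 - 1053.7 = 220.5
Denominator: Z2 + Z1 = 1274.2 + 1053.7 = 2327.9
R = 220.5 / 2327.9 = 0.0947

0.0947


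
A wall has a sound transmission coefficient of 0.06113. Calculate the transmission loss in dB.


Given values:
  tau = 0.06113
Formula: TL = 10 * log10(1 / tau)
Compute 1 / tau = 1 / 0.06113 = 16.3586
Compute log10(16.3586) = 1.213746
TL = 10 * 1.213746 = 12.14

12.14 dB


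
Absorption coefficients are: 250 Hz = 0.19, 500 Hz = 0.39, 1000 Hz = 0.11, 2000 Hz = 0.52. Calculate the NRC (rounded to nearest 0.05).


Given values:
  a_250 = 0.19, a_500 = 0.39
  a_1000 = 0.11, a_2000 = 0.52
Formula: NRC = (a250 + a500 + a1000 + a2000) / 4
Sum = 0.19 + 0.39 + 0.11 + 0.52 = 1.21
NRC = 1.21 / 4 = 0.3025
Rounded to nearest 0.05: 0.3

0.3


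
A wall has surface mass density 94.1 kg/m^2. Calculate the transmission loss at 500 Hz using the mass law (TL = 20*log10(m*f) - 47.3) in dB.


Given values:
  m = 94.1 kg/m^2, f = 500 Hz
Formula: TL = 20 * log10(m * f) - 47.3
Compute m * f = 94.1 * 500 = 47050.0
Compute log10(47050.0) = 4.67256
Compute 20 * 4.67256 = 93.4512
TL = 93.4512 - 47.3 = 46.15

46.15 dB


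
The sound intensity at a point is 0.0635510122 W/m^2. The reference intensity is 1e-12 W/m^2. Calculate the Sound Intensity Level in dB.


Given values:
  I = 0.0635510122 W/m^2
  I_ref = 1e-12 W/m^2
Formula: SIL = 10 * log10(I / I_ref)
Compute ratio: I / I_ref = 63551012200
Compute log10: log10(63551012200) = 10.803122
Multiply: SIL = 10 * 10.803122 = 108.03

108.03 dB


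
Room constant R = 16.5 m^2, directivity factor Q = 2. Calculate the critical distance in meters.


Given values:
  R = 16.5 m^2, Q = 2
Formula: d_c = 0.141 * sqrt(Q * R)
Compute Q * R = 2 * 16.5 = 33.0
Compute sqrt(33.0) = 5.7446
d_c = 0.141 * 5.7446 = 0.81

0.81 m


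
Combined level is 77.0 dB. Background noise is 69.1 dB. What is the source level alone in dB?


Given values:
  L_total = 77.0 dB, L_bg = 69.1 dB
Formula: L_source = 10 * log10(10^(L_total/10) - 10^(L_bg/10))
Convert to linear:
  10^(77.0/10) = 50118723.3627
  10^(69.1/10) = 8128305.1616
Difference: 50118723.3627 - 8128305.1616 = 41990418.2011
L_source = 10 * log10(41990418.2011) = 76.23

76.23 dB


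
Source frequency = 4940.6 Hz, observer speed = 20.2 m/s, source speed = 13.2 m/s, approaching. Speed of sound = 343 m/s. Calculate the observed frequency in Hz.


Given values:
  f_s = 4940.6 Hz, v_o = 20.2 m/s, v_s = 13.2 m/s
  Direction: approaching
Formula: f_o = f_s * (c + v_o) / (c - v_s)
Numerator: c + v_o = 343 + 20.2 = 363.2
Denominator: c - v_s = 343 - 13.2 = 329.8
f_o = 4940.6 * 363.2 / 329.8 = 5440.95

5440.95 Hz


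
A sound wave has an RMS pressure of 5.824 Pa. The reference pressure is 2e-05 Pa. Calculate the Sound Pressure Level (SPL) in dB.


Given values:
  p = 5.824 Pa
  p_ref = 2e-05 Pa
Formula: SPL = 20 * log10(p / p_ref)
Compute ratio: p / p_ref = 5.824 / 2e-05 = 291200
Compute log10: log10(291200) = 5.464191
Multiply: SPL = 20 * 5.464191 = 109.28

109.28 dB


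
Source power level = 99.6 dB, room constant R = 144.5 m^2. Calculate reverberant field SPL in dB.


Given values:
  Lw = 99.6 dB, R = 144.5 m^2
Formula: SPL = Lw + 10 * log10(4 / R)
Compute 4 / R = 4 / 144.5 = 0.027682
Compute 10 * log10(0.027682) = -15.578
SPL = 99.6 + (-15.578) = 84.02

84.02 dB


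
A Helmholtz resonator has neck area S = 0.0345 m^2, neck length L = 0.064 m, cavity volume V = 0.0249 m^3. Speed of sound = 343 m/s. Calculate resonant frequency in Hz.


Given values:
  S = 0.0345 m^2, L = 0.064 m, V = 0.0249 m^3, c = 343 m/s
Formula: f = (c / (2*pi)) * sqrt(S / (V * L))
Compute V * L = 0.0249 * 0.064 = 0.0015936
Compute S / (V * L) = 0.0345 / 0.0015936 = 21.6491
Compute sqrt(21.6491) = 4.652859
Compute c / (2*pi) = 343 / 6.283185 = 54.590148
f = 54.590148 * 4.652859 = 254.0

254.0 Hz


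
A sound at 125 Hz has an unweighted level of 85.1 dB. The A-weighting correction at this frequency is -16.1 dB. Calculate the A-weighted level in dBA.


Given values:
  SPL = 85.1 dB
  A-weighting at 125 Hz = -16.1 dB
Formula: L_A = SPL + A_weight
L_A = 85.1 + (-16.1)
L_A = 69.0

69.0 dBA


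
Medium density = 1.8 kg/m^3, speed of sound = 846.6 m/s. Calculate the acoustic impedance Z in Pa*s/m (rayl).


Given values:
  rho = 1.8 kg/m^3
  c = 846.6 m/s
Formula: Z = rho * c
Z = 1.8 * 846.6
Z = 1523.88

1523.88 rayl


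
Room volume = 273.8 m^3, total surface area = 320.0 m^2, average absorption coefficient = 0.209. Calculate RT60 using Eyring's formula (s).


Given values:
  V = 273.8 m^3, S = 320.0 m^2, alpha = 0.209
Formula: RT60 = 0.161 * V / (-S * ln(1 - alpha))
Compute ln(1 - 0.209) = ln(0.791) = -0.234457
Denominator: -320.0 * -0.234457 = 75.0262
Numerator: 0.161 * 273.8 = 44.0818
RT60 = 44.0818 / 75.0262 = 0.588

0.588 s


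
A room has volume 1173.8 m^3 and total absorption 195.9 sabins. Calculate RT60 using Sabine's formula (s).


Given values:
  V = 1173.8 m^3
  A = 195.9 sabins
Formula: RT60 = 0.161 * V / A
Numerator: 0.161 * 1173.8 = 188.9818
RT60 = 188.9818 / 195.9 = 0.965

0.965 s


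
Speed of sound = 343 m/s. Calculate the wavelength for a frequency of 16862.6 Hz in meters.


Given values:
  c = 343 m/s, f = 16862.6 Hz
Formula: lambda = c / f
lambda = 343 / 16862.6
lambda = 0.0203

0.0203 m


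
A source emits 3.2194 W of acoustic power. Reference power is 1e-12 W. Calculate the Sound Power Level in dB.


Given values:
  W = 3.2194 W
  W_ref = 1e-12 W
Formula: SWL = 10 * log10(W / W_ref)
Compute ratio: W / W_ref = 3219400000000
Compute log10: log10(3219400000000) = 12.507775
Multiply: SWL = 10 * 12.507775 = 125.08

125.08 dB


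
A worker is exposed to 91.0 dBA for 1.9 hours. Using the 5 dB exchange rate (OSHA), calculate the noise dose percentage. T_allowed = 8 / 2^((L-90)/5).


Given values:
  L = 91.0 dBA, T = 1.9 hours
Formula: T_allowed = 8 / 2^((L - 90) / 5)
Compute exponent: (91.0 - 90) / 5 = 0.2
Compute 2^(0.2) = 1.148698
T_allowed = 8 / 1.148698 = 6.964407 hours
Dose = (T / T_allowed) * 100
Dose = (1.9 / 6.964407) * 100 = 27.28

27.28 %


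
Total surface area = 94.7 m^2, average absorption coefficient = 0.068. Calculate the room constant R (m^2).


Given values:
  S = 94.7 m^2, alpha = 0.068
Formula: R = S * alpha / (1 - alpha)
Numerator: 94.7 * 0.068 = 6.4396
Denominator: 1 - 0.068 = 0.932
R = 6.4396 / 0.932 = 6.91

6.91 m^2


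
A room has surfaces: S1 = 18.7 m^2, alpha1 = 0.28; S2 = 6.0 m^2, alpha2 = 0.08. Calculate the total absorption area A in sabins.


Given surfaces:
  Surface 1: 18.7 * 0.28 = 5.236
  Surface 2: 6.0 * 0.08 = 0.48
Formula: A = sum(Si * alpha_i)
A = 5.236 + 0.48
A = 5.72

5.72 sabins


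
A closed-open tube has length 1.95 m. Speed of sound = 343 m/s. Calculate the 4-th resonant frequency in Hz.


Given values:
  Tube type: closed-open, L = 1.95 m, c = 343 m/s, n = 4
Formula: f_n = (2n - 1) * c / (4 * L)
Compute 2n - 1 = 2*4 - 1 = 7
Compute 4 * L = 4 * 1.95 = 7.8
f = 7 * 343 / 7.8
f = 307.82

307.82 Hz


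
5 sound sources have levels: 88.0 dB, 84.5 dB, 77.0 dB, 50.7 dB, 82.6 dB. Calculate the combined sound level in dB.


Formula: L_total = 10 * log10( sum(10^(Li/10)) )
  Source 1: 10^(88.0/10) = 630957344.4802
  Source 2: 10^(84.5/10) = 281838293.1264
  Source 3: 10^(77.0/10) = 50118723.3627
  Source 4: 10^(50.7/10) = 117489.7555
  Source 5: 10^(82.6/10) = 181970085.861
Sum of linear values = 1145001936.5858
L_total = 10 * log10(1145001936.5858) = 90.59

90.59 dB


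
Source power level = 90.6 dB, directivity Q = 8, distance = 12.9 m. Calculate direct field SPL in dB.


Given values:
  Lw = 90.6 dB, Q = 8, r = 12.9 m
Formula: SPL = Lw + 10 * log10(Q / (4 * pi * r^2))
Compute 4 * pi * r^2 = 4 * pi * 12.9^2 = 2091.1697
Compute Q / denom = 8 / 2091.1697 = 0.00382561
Compute 10 * log10(0.00382561) = -24.173
SPL = 90.6 + (-24.173) = 66.43

66.43 dB


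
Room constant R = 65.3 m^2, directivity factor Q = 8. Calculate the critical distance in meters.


Given values:
  R = 65.3 m^2, Q = 8
Formula: d_c = 0.141 * sqrt(Q * R)
Compute Q * R = 8 * 65.3 = 522.4
Compute sqrt(522.4) = 22.8561
d_c = 0.141 * 22.8561 = 3.223

3.223 m


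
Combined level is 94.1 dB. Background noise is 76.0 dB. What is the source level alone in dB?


Given values:
  L_total = 94.1 dB, L_bg = 76.0 dB
Formula: L_source = 10 * log10(10^(L_total/10) - 10^(L_bg/10))
Convert to linear:
  10^(94.1/10) = 2570395782.7689
  10^(76.0/10) = 39810717.0553
Difference: 2570395782.7689 - 39810717.0553 = 2530585065.7136
L_source = 10 * log10(2530585065.7136) = 94.03

94.03 dB


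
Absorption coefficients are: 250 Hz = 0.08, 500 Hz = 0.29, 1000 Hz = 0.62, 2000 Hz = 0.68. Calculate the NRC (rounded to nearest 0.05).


Given values:
  a_250 = 0.08, a_500 = 0.29
  a_1000 = 0.62, a_2000 = 0.68
Formula: NRC = (a250 + a500 + a1000 + a2000) / 4
Sum = 0.08 + 0.29 + 0.62 + 0.68 = 1.67
NRC = 1.67 / 4 = 0.4175
Rounded to nearest 0.05: 0.4

0.4


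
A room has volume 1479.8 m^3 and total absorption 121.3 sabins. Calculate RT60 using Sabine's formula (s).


Given values:
  V = 1479.8 m^3
  A = 121.3 sabins
Formula: RT60 = 0.161 * V / A
Numerator: 0.161 * 1479.8 = 238.2478
RT60 = 238.2478 / 121.3 = 1.964

1.964 s


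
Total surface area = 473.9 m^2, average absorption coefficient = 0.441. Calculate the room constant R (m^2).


Given values:
  S = 473.9 m^2, alpha = 0.441
Formula: R = S * alpha / (1 - alpha)
Numerator: 473.9 * 0.441 = 208.9899
Denominator: 1 - 0.441 = 0.559
R = 208.9899 / 0.559 = 373.86

373.86 m^2


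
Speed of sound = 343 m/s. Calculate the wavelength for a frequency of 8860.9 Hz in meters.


Given values:
  c = 343 m/s, f = 8860.9 Hz
Formula: lambda = c / f
lambda = 343 / 8860.9
lambda = 0.0387

0.0387 m


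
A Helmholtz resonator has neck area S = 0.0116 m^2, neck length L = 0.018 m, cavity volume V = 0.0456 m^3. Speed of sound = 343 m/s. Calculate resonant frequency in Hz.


Given values:
  S = 0.0116 m^2, L = 0.018 m, V = 0.0456 m^3, c = 343 m/s
Formula: f = (c / (2*pi)) * sqrt(S / (V * L))
Compute V * L = 0.0456 * 0.018 = 0.0008208
Compute S / (V * L) = 0.0116 / 0.0008208 = 14.1326
Compute sqrt(14.1326) = 3.759335
Compute c / (2*pi) = 343 / 6.283185 = 54.590148
f = 54.590148 * 3.759335 = 205.22

205.22 Hz


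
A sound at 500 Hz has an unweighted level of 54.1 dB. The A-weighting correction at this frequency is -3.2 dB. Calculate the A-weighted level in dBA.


Given values:
  SPL = 54.1 dB
  A-weighting at 500 Hz = -3.2 dB
Formula: L_A = SPL + A_weight
L_A = 54.1 + (-3.2)
L_A = 50.9

50.9 dBA


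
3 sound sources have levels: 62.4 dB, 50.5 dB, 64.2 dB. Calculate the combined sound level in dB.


Formula: L_total = 10 * log10( sum(10^(Li/10)) )
  Source 1: 10^(62.4/10) = 1737800.8287
  Source 2: 10^(50.5/10) = 112201.8454
  Source 3: 10^(64.2/10) = 2630267.9919
Sum of linear values = 4480270.666
L_total = 10 * log10(4480270.666) = 66.51

66.51 dB


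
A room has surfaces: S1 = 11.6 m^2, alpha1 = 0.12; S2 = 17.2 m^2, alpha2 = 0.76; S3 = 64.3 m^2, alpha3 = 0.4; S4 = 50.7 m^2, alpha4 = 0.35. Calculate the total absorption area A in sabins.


Given surfaces:
  Surface 1: 11.6 * 0.12 = 1.392
  Surface 2: 17.2 * 0.76 = 13.072
  Surface 3: 64.3 * 0.4 = 25.72
  Surface 4: 50.7 * 0.35 = 17.745
Formula: A = sum(Si * alpha_i)
A = 1.392 + 13.072 + 25.72 + 17.745
A = 57.93

57.93 sabins


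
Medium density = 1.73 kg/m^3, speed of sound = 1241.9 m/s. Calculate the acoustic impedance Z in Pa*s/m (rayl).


Given values:
  rho = 1.73 kg/m^3
  c = 1241.9 m/s
Formula: Z = rho * c
Z = 1.73 * 1241.9
Z = 2148.49

2148.49 rayl


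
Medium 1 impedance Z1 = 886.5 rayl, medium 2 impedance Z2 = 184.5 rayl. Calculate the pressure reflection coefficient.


Given values:
  Z1 = 886.5 rayl, Z2 = 184.5 rayl
Formula: R = (Z2 - Z1) / (Z2 + Z1)
Numerator: Z2 - Z1 = 184.5 - 886.5 = -702.0
Denominator: Z2 + Z1 = 184.5 + 886.5 = 1071.0
R = -702.0 / 1071.0 = -0.6555

-0.6555


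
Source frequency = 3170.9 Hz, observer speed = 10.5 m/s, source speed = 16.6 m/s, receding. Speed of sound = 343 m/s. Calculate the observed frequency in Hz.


Given values:
  f_s = 3170.9 Hz, v_o = 10.5 m/s, v_s = 16.6 m/s
  Direction: receding
Formula: f_o = f_s * (c - v_o) / (c + v_s)
Numerator: c - v_o = 343 - 10.5 = 332.5
Denominator: c + v_s = 343 + 16.6 = 359.6
f_o = 3170.9 * 332.5 / 359.6 = 2931.94

2931.94 Hz


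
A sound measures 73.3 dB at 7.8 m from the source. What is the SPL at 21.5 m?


Given values:
  SPL1 = 73.3 dB, r1 = 7.8 m, r2 = 21.5 m
Formula: SPL2 = SPL1 - 20 * log10(r2 / r1)
Compute ratio: r2 / r1 = 21.5 / 7.8 = 2.7564
Compute log10: log10(2.7564) = 0.440342
Compute drop: 20 * 0.440342 = 8.8068
SPL2 = 73.3 - 8.8068 = 64.49

64.49 dB


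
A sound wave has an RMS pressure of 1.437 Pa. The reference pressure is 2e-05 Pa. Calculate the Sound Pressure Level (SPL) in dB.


Given values:
  p = 1.437 Pa
  p_ref = 2e-05 Pa
Formula: SPL = 20 * log10(p / p_ref)
Compute ratio: p / p_ref = 1.437 / 2e-05 = 71850
Compute log10: log10(71850) = 4.856427
Multiply: SPL = 20 * 4.856427 = 97.13

97.13 dB


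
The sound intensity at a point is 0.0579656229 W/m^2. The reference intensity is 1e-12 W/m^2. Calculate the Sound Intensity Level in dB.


Given values:
  I = 0.0579656229 W/m^2
  I_ref = 1e-12 W/m^2
Formula: SIL = 10 * log10(I / I_ref)
Compute ratio: I / I_ref = 57965622900
Compute log10: log10(57965622900) = 10.763171
Multiply: SIL = 10 * 10.763171 = 107.63

107.63 dB


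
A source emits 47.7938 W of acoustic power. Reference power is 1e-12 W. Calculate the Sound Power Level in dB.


Given values:
  W = 47.7938 W
  W_ref = 1e-12 W
Formula: SWL = 10 * log10(W / W_ref)
Compute ratio: W / W_ref = 47793800000000
Compute log10: log10(47793800000000) = 13.679372
Multiply: SWL = 10 * 13.679372 = 136.79

136.79 dB


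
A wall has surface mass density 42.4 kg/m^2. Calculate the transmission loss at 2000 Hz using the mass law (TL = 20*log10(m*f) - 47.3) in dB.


Given values:
  m = 42.4 kg/m^2, f = 2000 Hz
Formula: TL = 20 * log10(m * f) - 47.3
Compute m * f = 42.4 * 2000 = 84800.0
Compute log10(84800.0) = 4.928396
Compute 20 * 4.928396 = 98.5679
TL = 98.5679 - 47.3 = 51.27

51.27 dB


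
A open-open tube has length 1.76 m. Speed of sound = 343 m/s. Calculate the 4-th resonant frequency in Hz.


Given values:
  Tube type: open-open, L = 1.76 m, c = 343 m/s, n = 4
Formula: f_n = n * c / (2 * L)
Compute 2 * L = 2 * 1.76 = 3.52
f = 4 * 343 / 3.52
f = 389.77

389.77 Hz


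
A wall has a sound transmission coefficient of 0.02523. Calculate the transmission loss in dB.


Given values:
  tau = 0.02523
Formula: TL = 10 * log10(1 / tau)
Compute 1 / tau = 1 / 0.02523 = 39.6354
Compute log10(39.6354) = 1.598083
TL = 10 * 1.598083 = 15.98

15.98 dB


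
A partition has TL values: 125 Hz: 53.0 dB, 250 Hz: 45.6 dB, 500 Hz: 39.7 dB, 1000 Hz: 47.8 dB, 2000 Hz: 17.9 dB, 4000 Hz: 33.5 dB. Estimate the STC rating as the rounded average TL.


Given TL values at each frequency:
  125 Hz: 53.0 dB
  250 Hz: 45.6 dB
  500 Hz: 39.7 dB
  1000 Hz: 47.8 dB
  2000 Hz: 17.9 dB
  4000 Hz: 33.5 dB
Formula: STC ~ round(average of TL values)
Sum = 53.0 + 45.6 + 39.7 + 47.8 + 17.9 + 33.5 = 237.5
Average = 237.5 / 6 = 39.58
Rounded: 40

40


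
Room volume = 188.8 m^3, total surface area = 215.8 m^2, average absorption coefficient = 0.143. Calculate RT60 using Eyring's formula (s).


Given values:
  V = 188.8 m^3, S = 215.8 m^2, alpha = 0.143
Formula: RT60 = 0.161 * V / (-S * ln(1 - alpha))
Compute ln(1 - 0.143) = ln(0.857) = -0.154317
Denominator: -215.8 * -0.154317 = 33.3016
Numerator: 0.161 * 188.8 = 30.3968
RT60 = 30.3968 / 33.3016 = 0.913

0.913 s


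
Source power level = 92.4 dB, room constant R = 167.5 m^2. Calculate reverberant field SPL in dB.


Given values:
  Lw = 92.4 dB, R = 167.5 m^2
Formula: SPL = Lw + 10 * log10(4 / R)
Compute 4 / R = 4 / 167.5 = 0.023881
Compute 10 * log10(0.023881) = -16.2195
SPL = 92.4 + (-16.2195) = 76.18

76.18 dB


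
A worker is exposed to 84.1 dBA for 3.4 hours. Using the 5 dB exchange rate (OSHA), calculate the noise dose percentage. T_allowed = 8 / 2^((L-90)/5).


Given values:
  L = 84.1 dBA, T = 3.4 hours
Formula: T_allowed = 8 / 2^((L - 90) / 5)
Compute exponent: (84.1 - 90) / 5 = -1.18
Compute 2^(-1.18) = 0.441351
T_allowed = 8 / 0.441351 = 18.126163 hours
Dose = (T / T_allowed) * 100
Dose = (3.4 / 18.126163) * 100 = 18.76

18.76 %


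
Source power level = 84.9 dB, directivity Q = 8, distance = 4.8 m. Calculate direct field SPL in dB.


Given values:
  Lw = 84.9 dB, Q = 8, r = 4.8 m
Formula: SPL = Lw + 10 * log10(Q / (4 * pi * r^2))
Compute 4 * pi * r^2 = 4 * pi * 4.8^2 = 289.5292
Compute Q / denom = 8 / 289.5292 = 0.02763106
Compute 10 * log10(0.02763106) = -15.586
SPL = 84.9 + (-15.586) = 69.31

69.31 dB


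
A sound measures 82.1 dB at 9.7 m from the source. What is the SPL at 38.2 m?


Given values:
  SPL1 = 82.1 dB, r1 = 9.7 m, r2 = 38.2 m
Formula: SPL2 = SPL1 - 20 * log10(r2 / r1)
Compute ratio: r2 / r1 = 38.2 / 9.7 = 3.9381
Compute log10: log10(3.9381) = 0.595287
Compute drop: 20 * 0.595287 = 11.9057
SPL2 = 82.1 - 11.9057 = 70.19

70.19 dB


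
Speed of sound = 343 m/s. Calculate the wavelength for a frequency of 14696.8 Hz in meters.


Given values:
  c = 343 m/s, f = 14696.8 Hz
Formula: lambda = c / f
lambda = 343 / 14696.8
lambda = 0.0233

0.0233 m


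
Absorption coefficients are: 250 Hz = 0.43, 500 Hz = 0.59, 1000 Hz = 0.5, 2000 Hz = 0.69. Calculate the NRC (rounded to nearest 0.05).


Given values:
  a_250 = 0.43, a_500 = 0.59
  a_1000 = 0.5, a_2000 = 0.69
Formula: NRC = (a250 + a500 + a1000 + a2000) / 4
Sum = 0.43 + 0.59 + 0.5 + 0.69 = 2.21
NRC = 2.21 / 4 = 0.5525
Rounded to nearest 0.05: 0.55

0.55


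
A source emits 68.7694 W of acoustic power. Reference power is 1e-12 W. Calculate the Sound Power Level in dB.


Given values:
  W = 68.7694 W
  W_ref = 1e-12 W
Formula: SWL = 10 * log10(W / W_ref)
Compute ratio: W / W_ref = 68769400000000
Compute log10: log10(68769400000000) = 13.837395
Multiply: SWL = 10 * 13.837395 = 138.37

138.37 dB


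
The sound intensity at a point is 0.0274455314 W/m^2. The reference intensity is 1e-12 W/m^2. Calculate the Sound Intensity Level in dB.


Given values:
  I = 0.0274455314 W/m^2
  I_ref = 1e-12 W/m^2
Formula: SIL = 10 * log10(I / I_ref)
Compute ratio: I / I_ref = 27445531400
Compute log10: log10(27445531400) = 10.438472
Multiply: SIL = 10 * 10.438472 = 104.38

104.38 dB


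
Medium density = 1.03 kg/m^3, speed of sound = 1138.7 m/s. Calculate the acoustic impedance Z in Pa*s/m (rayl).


Given values:
  rho = 1.03 kg/m^3
  c = 1138.7 m/s
Formula: Z = rho * c
Z = 1.03 * 1138.7
Z = 1172.86

1172.86 rayl


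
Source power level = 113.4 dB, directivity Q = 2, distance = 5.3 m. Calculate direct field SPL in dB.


Given values:
  Lw = 113.4 dB, Q = 2, r = 5.3 m
Formula: SPL = Lw + 10 * log10(Q / (4 * pi * r^2))
Compute 4 * pi * r^2 = 4 * pi * 5.3^2 = 352.9894
Compute Q / denom = 2 / 352.9894 = 0.00566589
Compute 10 * log10(0.00566589) = -22.4673
SPL = 113.4 + (-22.4673) = 90.93

90.93 dB


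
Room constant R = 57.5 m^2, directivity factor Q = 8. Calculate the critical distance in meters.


Given values:
  R = 57.5 m^2, Q = 8
Formula: d_c = 0.141 * sqrt(Q * R)
Compute Q * R = 8 * 57.5 = 460.0
Compute sqrt(460.0) = 21.4476
d_c = 0.141 * 21.4476 = 3.024

3.024 m


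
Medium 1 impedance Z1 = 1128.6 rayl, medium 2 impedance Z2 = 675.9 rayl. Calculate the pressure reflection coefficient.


Given values:
  Z1 = 1128.6 rayl, Z2 = 675.9 rayl
Formula: R = (Z2 - Z1) / (Z2 + Z1)
Numerator: Z2 - Z1 = 675.9 - 1128.6 = -452.7
Denominator: Z2 + Z1 = 675.9 + 1128.6 = 1804.5
R = -452.7 / 1804.5 = -0.2509

-0.2509


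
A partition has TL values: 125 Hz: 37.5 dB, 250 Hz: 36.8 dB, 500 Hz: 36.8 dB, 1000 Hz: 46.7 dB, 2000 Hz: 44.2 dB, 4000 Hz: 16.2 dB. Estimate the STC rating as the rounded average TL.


Given TL values at each frequency:
  125 Hz: 37.5 dB
  250 Hz: 36.8 dB
  500 Hz: 36.8 dB
  1000 Hz: 46.7 dB
  2000 Hz: 44.2 dB
  4000 Hz: 16.2 dB
Formula: STC ~ round(average of TL values)
Sum = 37.5 + 36.8 + 36.8 + 46.7 + 44.2 + 16.2 = 218.2
Average = 218.2 / 6 = 36.37
Rounded: 36

36


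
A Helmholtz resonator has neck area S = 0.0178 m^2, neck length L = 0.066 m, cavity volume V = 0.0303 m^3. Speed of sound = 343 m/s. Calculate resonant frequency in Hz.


Given values:
  S = 0.0178 m^2, L = 0.066 m, V = 0.0303 m^3, c = 343 m/s
Formula: f = (c / (2*pi)) * sqrt(S / (V * L))
Compute V * L = 0.0303 * 0.066 = 0.0019998
Compute S / (V * L) = 0.0178 / 0.0019998 = 8.9009
Compute sqrt(8.9009) = 2.983438
Compute c / (2*pi) = 343 / 6.283185 = 54.590148
f = 54.590148 * 2.983438 = 162.87

162.87 Hz


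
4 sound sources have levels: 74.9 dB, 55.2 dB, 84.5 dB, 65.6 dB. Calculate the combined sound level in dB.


Formula: L_total = 10 * log10( sum(10^(Li/10)) )
  Source 1: 10^(74.9/10) = 30902954.3251
  Source 2: 10^(55.2/10) = 331131.1215
  Source 3: 10^(84.5/10) = 281838293.1264
  Source 4: 10^(65.6/10) = 3630780.5477
Sum of linear values = 316703159.1207
L_total = 10 * log10(316703159.1207) = 85.01

85.01 dB


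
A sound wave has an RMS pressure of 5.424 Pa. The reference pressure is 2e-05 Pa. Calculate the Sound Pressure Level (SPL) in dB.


Given values:
  p = 5.424 Pa
  p_ref = 2e-05 Pa
Formula: SPL = 20 * log10(p / p_ref)
Compute ratio: p / p_ref = 5.424 / 2e-05 = 271200
Compute log10: log10(271200) = 5.43329
Multiply: SPL = 20 * 5.43329 = 108.67

108.67 dB


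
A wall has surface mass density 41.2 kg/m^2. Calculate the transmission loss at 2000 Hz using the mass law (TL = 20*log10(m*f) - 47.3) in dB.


Given values:
  m = 41.2 kg/m^2, f = 2000 Hz
Formula: TL = 20 * log10(m * f) - 47.3
Compute m * f = 41.2 * 2000 = 82400.0
Compute log10(82400.0) = 4.915927
Compute 20 * 4.915927 = 98.3185
TL = 98.3185 - 47.3 = 51.02

51.02 dB


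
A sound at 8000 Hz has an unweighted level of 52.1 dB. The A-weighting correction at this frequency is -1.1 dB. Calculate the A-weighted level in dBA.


Given values:
  SPL = 52.1 dB
  A-weighting at 8000 Hz = -1.1 dB
Formula: L_A = SPL + A_weight
L_A = 52.1 + (-1.1)
L_A = 51.0

51.0 dBA


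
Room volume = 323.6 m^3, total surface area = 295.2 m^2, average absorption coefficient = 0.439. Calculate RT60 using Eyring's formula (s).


Given values:
  V = 323.6 m^3, S = 295.2 m^2, alpha = 0.439
Formula: RT60 = 0.161 * V / (-S * ln(1 - alpha))
Compute ln(1 - 0.439) = ln(0.561) = -0.578034
Denominator: -295.2 * -0.578034 = 170.6356
Numerator: 0.161 * 323.6 = 52.0996
RT60 = 52.0996 / 170.6356 = 0.305

0.305 s


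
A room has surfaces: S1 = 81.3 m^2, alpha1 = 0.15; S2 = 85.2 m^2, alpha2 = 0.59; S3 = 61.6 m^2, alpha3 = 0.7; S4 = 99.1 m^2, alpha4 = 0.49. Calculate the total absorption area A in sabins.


Given surfaces:
  Surface 1: 81.3 * 0.15 = 12.195
  Surface 2: 85.2 * 0.59 = 50.268
  Surface 3: 61.6 * 0.7 = 43.12
  Surface 4: 99.1 * 0.49 = 48.559
Formula: A = sum(Si * alpha_i)
A = 12.195 + 50.268 + 43.12 + 48.559
A = 154.14

154.14 sabins


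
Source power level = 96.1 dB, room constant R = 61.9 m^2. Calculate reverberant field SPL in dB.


Given values:
  Lw = 96.1 dB, R = 61.9 m^2
Formula: SPL = Lw + 10 * log10(4 / R)
Compute 4 / R = 4 / 61.9 = 0.06462
Compute 10 * log10(0.06462) = -11.8963
SPL = 96.1 + (-11.8963) = 84.2

84.2 dB


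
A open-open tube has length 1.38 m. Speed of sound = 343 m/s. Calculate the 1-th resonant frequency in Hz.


Given values:
  Tube type: open-open, L = 1.38 m, c = 343 m/s, n = 1
Formula: f_n = n * c / (2 * L)
Compute 2 * L = 2 * 1.38 = 2.76
f = 1 * 343 / 2.76
f = 124.28

124.28 Hz


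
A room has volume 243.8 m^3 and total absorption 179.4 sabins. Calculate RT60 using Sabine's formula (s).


Given values:
  V = 243.8 m^3
  A = 179.4 sabins
Formula: RT60 = 0.161 * V / A
Numerator: 0.161 * 243.8 = 39.2518
RT60 = 39.2518 / 179.4 = 0.219

0.219 s


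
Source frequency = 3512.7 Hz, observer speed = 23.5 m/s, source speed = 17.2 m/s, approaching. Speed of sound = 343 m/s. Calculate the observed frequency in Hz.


Given values:
  f_s = 3512.7 Hz, v_o = 23.5 m/s, v_s = 17.2 m/s
  Direction: approaching
Formula: f_o = f_s * (c + v_o) / (c - v_s)
Numerator: c + v_o = 343 + 23.5 = 366.5
Denominator: c - v_s = 343 - 17.2 = 325.8
f_o = 3512.7 * 366.5 / 325.8 = 3951.52

3951.52 Hz


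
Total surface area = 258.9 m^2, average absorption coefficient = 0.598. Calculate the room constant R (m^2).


Given values:
  S = 258.9 m^2, alpha = 0.598
Formula: R = S * alpha / (1 - alpha)
Numerator: 258.9 * 0.598 = 154.8222
Denominator: 1 - 0.598 = 0.402
R = 154.8222 / 0.402 = 385.13

385.13 m^2


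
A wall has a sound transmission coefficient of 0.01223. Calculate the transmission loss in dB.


Given values:
  tau = 0.01223
Formula: TL = 10 * log10(1 / tau)
Compute 1 / tau = 1 / 0.01223 = 81.7661
Compute log10(81.7661) = 1.912573
TL = 10 * 1.912573 = 19.13

19.13 dB


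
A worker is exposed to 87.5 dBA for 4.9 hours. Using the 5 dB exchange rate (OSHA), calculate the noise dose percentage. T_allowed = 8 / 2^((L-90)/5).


Given values:
  L = 87.5 dBA, T = 4.9 hours
Formula: T_allowed = 8 / 2^((L - 90) / 5)
Compute exponent: (87.5 - 90) / 5 = -0.5
Compute 2^(-0.5) = 0.707107
T_allowed = 8 / 0.707107 = 11.313705 hours
Dose = (T / T_allowed) * 100
Dose = (4.9 / 11.313705) * 100 = 43.31

43.31 %


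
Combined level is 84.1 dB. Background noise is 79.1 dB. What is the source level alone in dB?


Given values:
  L_total = 84.1 dB, L_bg = 79.1 dB
Formula: L_source = 10 * log10(10^(L_total/10) - 10^(L_bg/10))
Convert to linear:
  10^(84.1/10) = 257039578.2769
  10^(79.1/10) = 81283051.6164
Difference: 257039578.2769 - 81283051.6164 = 175756526.6605
L_source = 10 * log10(175756526.6605) = 82.45

82.45 dB


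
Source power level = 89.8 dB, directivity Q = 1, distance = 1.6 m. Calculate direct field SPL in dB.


Given values:
  Lw = 89.8 dB, Q = 1, r = 1.6 m
Formula: SPL = Lw + 10 * log10(Q / (4 * pi * r^2))
Compute 4 * pi * r^2 = 4 * pi * 1.6^2 = 32.1699
Compute Q / denom = 1 / 32.1699 = 0.03108496
Compute 10 * log10(0.03108496) = -15.0745
SPL = 89.8 + (-15.0745) = 74.73

74.73 dB


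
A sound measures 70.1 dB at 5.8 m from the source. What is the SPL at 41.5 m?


Given values:
  SPL1 = 70.1 dB, r1 = 5.8 m, r2 = 41.5 m
Formula: SPL2 = SPL1 - 20 * log10(r2 / r1)
Compute ratio: r2 / r1 = 41.5 / 5.8 = 7.1552
Compute log10: log10(7.1552) = 0.854622
Compute drop: 20 * 0.854622 = 17.0924
SPL2 = 70.1 - 17.0924 = 53.01

53.01 dB
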